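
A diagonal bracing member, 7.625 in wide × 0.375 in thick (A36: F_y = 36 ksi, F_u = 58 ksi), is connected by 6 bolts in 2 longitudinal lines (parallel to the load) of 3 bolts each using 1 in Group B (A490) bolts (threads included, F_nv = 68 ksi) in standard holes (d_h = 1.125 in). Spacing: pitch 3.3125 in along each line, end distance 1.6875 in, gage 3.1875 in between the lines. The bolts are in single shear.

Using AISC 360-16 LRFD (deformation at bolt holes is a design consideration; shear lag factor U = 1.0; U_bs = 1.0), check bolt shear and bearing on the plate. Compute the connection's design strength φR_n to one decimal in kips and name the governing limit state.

Bolt shear: A_b = π(1)²/4 = 0.7854 in². φR_n = 0.75 × 68 × 0.7854 × 6 × 1 = 240.3 kips.
Bearing (0.375 in plate, F_u = 58 ksi): end bolts L_c = 1.6875 − 1.125/2 = 1.125, R_n = min(1.2×1.125×0.375×58, 2.4×1×0.375×58) = 29.363 kips/bolt; interior L_c = 3.3125 − 1.125 = 2.1875, R_n = 52.2 kips/bolt. φR_n = 0.75 × (2×29.363 + 4×52.2) = 200.6 kips.
Governing: min(240.3, 200.6) = 200.6 kips → bearing.

200.6 kips (bearing governs)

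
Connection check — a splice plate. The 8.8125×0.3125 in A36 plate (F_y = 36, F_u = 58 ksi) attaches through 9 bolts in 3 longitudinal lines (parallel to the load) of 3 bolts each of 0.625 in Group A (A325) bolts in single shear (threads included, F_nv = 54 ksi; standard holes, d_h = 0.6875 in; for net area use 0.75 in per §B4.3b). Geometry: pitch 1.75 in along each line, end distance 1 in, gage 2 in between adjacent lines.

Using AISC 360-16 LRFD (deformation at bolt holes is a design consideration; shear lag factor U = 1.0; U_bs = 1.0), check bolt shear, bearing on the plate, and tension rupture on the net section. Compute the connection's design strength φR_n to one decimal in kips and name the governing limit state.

Bolt shear: A_b = π(0.625)²/4 = 0.3068 in². φR_n = 0.75 × 54 × 0.3068 × 9 × 1 = 111.8 kips.
Bearing (0.3125 in plate, F_u = 58 ksi): end bolts L_c = 1 − 0.6875/2 = 0.65625, R_n = min(1.2×0.65625×0.3125×58, 2.4×0.625×0.3125×58) = 14.273 kips/bolt; interior L_c = 1.75 − 0.6875 = 1.0625, R_n = 23.109 kips/bolt. φR_n = 0.75 × (3×14.273 + 6×23.109) = 136.1 kips.
Tension rupture (net): A_n = (8.8125 − 3×0.75)×0.3125 = 2.0508 in² (U = 1.0, A_e = A_n). φR_n = 0.75 × 58 × 2.0508 = 89.2 kips.
Governing: min(111.8, 136.1, 89.2) = 89.2 kips → net-section rupture.

89.2 kips (net-section rupture governs)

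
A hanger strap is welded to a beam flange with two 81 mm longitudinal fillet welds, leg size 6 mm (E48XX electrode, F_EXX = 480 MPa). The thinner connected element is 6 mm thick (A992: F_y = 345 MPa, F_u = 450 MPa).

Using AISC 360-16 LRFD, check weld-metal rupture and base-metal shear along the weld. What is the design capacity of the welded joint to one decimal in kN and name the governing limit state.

Weld metal: throat = 0.707×6 = 4.242 mm, L = 2×81 = 162 mm. φR_n = 0.75 × 0.6 × 480 × 4.242 × 162 = 148.4 kN.
Base metal shear (6 mm plate): yield φR_n = 1.0×0.6×345×6×162 = 201.2 kN; rupture φR_n = 0.75×0.6×450×6×162 = 196.8 kN; take 196.8 kN (rupture).
Governing: min(148.4, 196.8) = 148.4 kN → weld metal.

148.4 kN (weld metal governs)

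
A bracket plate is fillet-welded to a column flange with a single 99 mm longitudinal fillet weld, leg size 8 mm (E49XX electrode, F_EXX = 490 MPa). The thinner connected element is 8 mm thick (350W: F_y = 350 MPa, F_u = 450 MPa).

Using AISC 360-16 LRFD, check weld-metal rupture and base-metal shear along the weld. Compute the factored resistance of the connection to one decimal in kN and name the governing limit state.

123.5 kN (weld metal governs)

Weld metal: throat = 0.707×8 = 5.656 mm, L = 99 mm. φR_n = 0.75 × 0.6 × 490 × 5.656 × 99 = 123.5 kN.
Base metal shear (8 mm plate): yield φR_n = 1.0×0.6×350×8×99 = 166.3 kN; rupture φR_n = 0.75×0.6×450×8×99 = 160.4 kN; take 160.4 kN (rupture).
Governing: min(123.5, 160.4) = 123.5 kN → weld metal.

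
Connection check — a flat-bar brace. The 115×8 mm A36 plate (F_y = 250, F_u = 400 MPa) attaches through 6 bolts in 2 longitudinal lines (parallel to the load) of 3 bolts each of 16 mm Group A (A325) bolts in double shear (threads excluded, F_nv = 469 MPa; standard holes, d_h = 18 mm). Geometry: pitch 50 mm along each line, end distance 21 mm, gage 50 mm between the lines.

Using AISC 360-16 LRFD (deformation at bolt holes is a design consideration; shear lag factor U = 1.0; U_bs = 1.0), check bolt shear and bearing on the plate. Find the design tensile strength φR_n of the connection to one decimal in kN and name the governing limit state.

437.8 kN (bearing governs)

Bolt shear: A_b = π(16)²/4 = 201.06 mm². φR_n = 0.75 × 469 × 201.06 × 6 × 2 = 848.7 kN.
Bearing (8 mm plate, F_u = 400 MPa): end bolts L_c = 21 − 18/2 = 12, R_n = min(1.2×12×8×400, 2.4×16×8×400) = 46.08 kN/bolt; interior L_c = 50 − 18 = 32, R_n = 122.88 kN/bolt. φR_n = 0.75 × (2×46.08 + 4×122.88) = 437.8 kN.
Governing: min(848.7, 437.8) = 437.8 kN → bearing.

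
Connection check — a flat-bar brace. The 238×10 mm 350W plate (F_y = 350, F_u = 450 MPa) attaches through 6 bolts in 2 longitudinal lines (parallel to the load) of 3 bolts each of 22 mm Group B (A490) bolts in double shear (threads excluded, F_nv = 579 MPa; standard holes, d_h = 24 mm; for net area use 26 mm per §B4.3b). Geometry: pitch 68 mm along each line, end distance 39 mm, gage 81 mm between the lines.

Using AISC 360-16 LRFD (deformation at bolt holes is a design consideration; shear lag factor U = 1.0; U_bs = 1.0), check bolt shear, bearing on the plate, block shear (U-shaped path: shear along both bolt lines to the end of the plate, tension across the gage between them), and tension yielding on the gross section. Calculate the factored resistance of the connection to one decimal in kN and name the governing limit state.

631.1 kN (block shear governs)

Bolt shear: A_b = π(22)²/4 = 380.13 mm². φR_n = 0.75 × 579 × 380.13 × 6 × 2 = 1980.9 kN.
Bearing (10 mm plate, F_u = 450 MPa): end bolts L_c = 39 − 24/2 = 27, R_n = min(1.2×27×10×450, 2.4×22×10×450) = 145.8 kN/bolt; interior L_c = 68 − 24 = 44, R_n = 237.6 kN/bolt. φR_n = 0.75 × (2×145.8 + 4×237.6) = 931.5 kN.
Block shear: shear path 2×[39+2×68] = 2×175 mm, A_gv = 3500, A_nv = 2×(175 − 2.5×26)×10 = 2200 mm²; tension across gage: (81 − 1×26)×10 = 550 mm². R_n = min(0.6×450×2200, 0.6×350×3500) + 1.0×450×550 = min(594, 735) + 247.5 = 841.5 kN. φR_n = 0.75 × 841.5 = 631.1 kN.
Tension yield (gross): A_g = 238×10 = 2380 mm². φR_n = 0.90 × 350 × 2380 = 749.7 kN.
Governing: min(1980.9, 931.5, 631.1, 749.7) = 631.1 kN → block shear.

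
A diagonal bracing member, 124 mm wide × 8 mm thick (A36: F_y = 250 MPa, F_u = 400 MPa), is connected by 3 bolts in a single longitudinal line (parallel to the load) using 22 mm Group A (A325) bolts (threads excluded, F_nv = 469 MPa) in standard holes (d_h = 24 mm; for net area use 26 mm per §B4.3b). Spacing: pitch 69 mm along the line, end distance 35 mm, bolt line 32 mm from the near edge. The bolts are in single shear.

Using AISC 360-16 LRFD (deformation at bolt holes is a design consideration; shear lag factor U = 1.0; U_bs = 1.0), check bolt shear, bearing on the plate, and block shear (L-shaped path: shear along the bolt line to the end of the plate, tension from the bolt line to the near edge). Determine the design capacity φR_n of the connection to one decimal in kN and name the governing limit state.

Bolt shear: A_b = π(22)²/4 = 380.13 mm². φR_n = 0.75 × 469 × 380.13 × 3 × 1 = 401.1 kN.
Bearing (8 mm plate, F_u = 400 MPa): end bolts L_c = 35 − 24/2 = 23, R_n = min(1.2×23×8×400, 2.4×22×8×400) = 88.32 kN/bolt; interior L_c = 69 − 24 = 45, R_n = 168.96 kN/bolt. φR_n = 0.75 × (1×88.32 + 2×168.96) = 319.7 kN.
Block shear: shear path 1×[35+2×69] = 1×173 mm, A_gv = 1384, A_nv = 1×(173 − 2.5×26)×8 = 864 mm²; tension to near edge: (32 − 0.5×26)×8 = 152 mm². R_n = min(0.6×400×864, 0.6×250×1384) + 1.0×400×152 = min(207.36, 207.6) + 60.8 = 268.16 kN. φR_n = 0.75 × 268.16 = 201.1 kN.
Governing: min(401.1, 319.7, 201.1) = 201.1 kN → block shear.

201.1 kN (block shear governs)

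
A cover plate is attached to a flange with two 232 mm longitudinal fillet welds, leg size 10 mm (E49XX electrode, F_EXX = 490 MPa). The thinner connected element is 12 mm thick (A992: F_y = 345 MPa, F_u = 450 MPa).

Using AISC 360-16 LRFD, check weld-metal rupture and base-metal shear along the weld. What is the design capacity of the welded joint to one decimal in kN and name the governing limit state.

Weld metal: throat = 0.707×10 = 7.07 mm, L = 2×232 = 464 mm. φR_n = 0.75 × 0.6 × 490 × 7.07 × 464 = 723.3 kN.
Base metal shear (12 mm plate): yield φR_n = 1.0×0.6×345×12×464 = 1152.6 kN; rupture φR_n = 0.75×0.6×450×12×464 = 1127.5 kN; take 1127.5 kN (rupture).
Governing: min(723.3, 1127.5) = 723.3 kN → weld metal.

723.3 kN (weld metal governs)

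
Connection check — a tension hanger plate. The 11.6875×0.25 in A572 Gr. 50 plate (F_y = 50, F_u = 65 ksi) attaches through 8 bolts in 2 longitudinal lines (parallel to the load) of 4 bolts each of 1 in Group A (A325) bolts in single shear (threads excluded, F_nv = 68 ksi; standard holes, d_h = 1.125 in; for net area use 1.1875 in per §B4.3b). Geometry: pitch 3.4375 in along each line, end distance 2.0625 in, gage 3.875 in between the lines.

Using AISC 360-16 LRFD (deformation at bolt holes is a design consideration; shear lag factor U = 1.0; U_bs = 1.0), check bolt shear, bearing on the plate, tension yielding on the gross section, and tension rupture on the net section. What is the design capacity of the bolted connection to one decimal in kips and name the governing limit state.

Bolt shear: A_b = π(1)²/4 = 0.7854 in². φR_n = 0.75 × 68 × 0.7854 × 8 × 1 = 320.4 kips.
Bearing (0.25 in plate, F_u = 65 ksi): end bolts L_c = 2.0625 − 1.125/2 = 1.5, R_n = min(1.2×1.5×0.25×65, 2.4×1×0.25×65) = 29.25 kips/bolt; interior L_c = 3.4375 − 1.125 = 2.3125, R_n = 39 kips/bolt. φR_n = 0.75 × (2×29.25 + 6×39) = 219.4 kips.
Tension yield (gross): A_g = 11.6875×0.25 = 2.9219 in². φR_n = 0.90 × 50 × 2.9219 = 131.5 kips.
Tension rupture (net): A_n = (11.6875 − 2×1.1875)×0.25 = 2.3281 in² (U = 1.0, A_e = A_n). φR_n = 0.75 × 65 × 2.3281 = 113.5 kips.
Governing: min(320.4, 219.4, 131.5, 113.5) = 113.5 kips → net-section rupture.

113.5 kips (net-section rupture governs)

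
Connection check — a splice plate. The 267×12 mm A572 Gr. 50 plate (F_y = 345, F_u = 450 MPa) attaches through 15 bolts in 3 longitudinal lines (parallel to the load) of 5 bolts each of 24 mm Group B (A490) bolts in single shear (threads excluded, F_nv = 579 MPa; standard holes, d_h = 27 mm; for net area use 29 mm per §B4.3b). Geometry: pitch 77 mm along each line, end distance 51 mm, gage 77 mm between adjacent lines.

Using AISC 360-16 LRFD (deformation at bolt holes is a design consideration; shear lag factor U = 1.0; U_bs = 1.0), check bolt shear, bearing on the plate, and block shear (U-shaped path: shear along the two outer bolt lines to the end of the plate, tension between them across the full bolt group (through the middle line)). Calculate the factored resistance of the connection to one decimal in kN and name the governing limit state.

1499.3 kN (block shear governs)

Bolt shear: A_b = π(24)²/4 = 452.39 mm². φR_n = 0.75 × 579 × 452.39 × 15 × 1 = 2946.8 kN.
Bearing (12 mm plate, F_u = 450 MPa): end bolts L_c = 51 − 27/2 = 37.5, R_n = min(1.2×37.5×12×450, 2.4×24×12×450) = 243 kN/bolt; interior L_c = 77 − 27 = 50, R_n = 311.04 kN/bolt. φR_n = 0.75 × (3×243 + 12×311.04) = 3346.1 kN.
Block shear: shear path 2×[51+4×77] = 2×359 mm, A_gv = 8616, A_nv = 2×(359 − 4.5×29)×12 = 5484 mm²; tension across gage: (154 − 2×29)×12 = 1152 mm². R_n = min(0.6×450×5484, 0.6×345×8616) + 1.0×450×1152 = min(1480.7, 1783.5) + 518.4 = 1999.1 kN. φR_n = 0.75 × 1999.1 = 1499.3 kN.
Governing: min(2946.8, 3346.1, 1499.3) = 1499.3 kN → block shear.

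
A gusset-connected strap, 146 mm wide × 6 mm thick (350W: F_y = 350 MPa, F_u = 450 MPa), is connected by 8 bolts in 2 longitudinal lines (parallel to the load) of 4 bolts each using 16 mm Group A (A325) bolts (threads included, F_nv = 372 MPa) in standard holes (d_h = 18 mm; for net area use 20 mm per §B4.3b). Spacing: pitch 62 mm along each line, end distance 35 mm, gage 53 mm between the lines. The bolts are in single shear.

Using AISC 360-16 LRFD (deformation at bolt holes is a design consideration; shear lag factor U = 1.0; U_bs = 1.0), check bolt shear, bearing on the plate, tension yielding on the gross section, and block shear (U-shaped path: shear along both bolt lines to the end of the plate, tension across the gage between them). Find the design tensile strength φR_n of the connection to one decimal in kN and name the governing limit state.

Bolt shear: A_b = π(16)²/4 = 201.06 mm². φR_n = 0.75 × 372 × 201.06 × 8 × 1 = 448.8 kN.
Bearing (6 mm plate, F_u = 450 MPa): end bolts L_c = 35 − 18/2 = 26, R_n = min(1.2×26×6×450, 2.4×16×6×450) = 84.24 kN/bolt; interior L_c = 62 − 18 = 44, R_n = 103.68 kN/bolt. φR_n = 0.75 × (2×84.24 + 6×103.68) = 592.9 kN.
Tension yield (gross): A_g = 146×6 = 876 mm². φR_n = 0.90 × 350 × 876 = 275.9 kN.
Block shear: shear path 2×[35+3×62] = 2×221 mm, A_gv = 2652, A_nv = 2×(221 − 3.5×20)×6 = 1812 mm²; tension across gage: (53 − 1×20)×6 = 198 mm². R_n = min(0.6×450×1812, 0.6×350×2652) + 1.0×450×198 = min(489.24, 556.92) + 89.1 = 578.34 kN. φR_n = 0.75 × 578.34 = 433.8 kN.
Governing: min(448.8, 592.9, 275.9, 433.8) = 275.9 kN → gross-section yield.

275.9 kN (gross-section yield governs)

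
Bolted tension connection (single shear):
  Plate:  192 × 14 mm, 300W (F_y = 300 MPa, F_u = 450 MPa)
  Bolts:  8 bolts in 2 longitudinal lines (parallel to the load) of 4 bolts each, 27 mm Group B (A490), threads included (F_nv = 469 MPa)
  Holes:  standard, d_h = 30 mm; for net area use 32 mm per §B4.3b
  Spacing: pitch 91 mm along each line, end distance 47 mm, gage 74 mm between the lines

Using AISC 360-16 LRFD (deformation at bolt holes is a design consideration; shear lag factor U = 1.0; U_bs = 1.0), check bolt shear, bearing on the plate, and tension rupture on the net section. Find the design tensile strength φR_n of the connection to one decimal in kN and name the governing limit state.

604.8 kN (net-section rupture governs)

Bolt shear: A_b = π(27)²/4 = 572.56 mm². φR_n = 0.75 × 469 × 572.56 × 8 × 1 = 1611.2 kN.
Bearing (14 mm plate, F_u = 450 MPa): end bolts L_c = 47 − 30/2 = 32, R_n = min(1.2×32×14×450, 2.4×27×14×450) = 241.92 kN/bolt; interior L_c = 91 − 30 = 61, R_n = 408.24 kN/bolt. φR_n = 0.75 × (2×241.92 + 6×408.24) = 2200.0 kN.
Tension rupture (net): A_n = (192 − 2×32)×14 = 1792 mm² (U = 1.0, A_e = A_n). φR_n = 0.75 × 450 × 1792 = 604.8 kN.
Governing: min(1611.2, 2200.0, 604.8) = 604.8 kN → net-section rupture.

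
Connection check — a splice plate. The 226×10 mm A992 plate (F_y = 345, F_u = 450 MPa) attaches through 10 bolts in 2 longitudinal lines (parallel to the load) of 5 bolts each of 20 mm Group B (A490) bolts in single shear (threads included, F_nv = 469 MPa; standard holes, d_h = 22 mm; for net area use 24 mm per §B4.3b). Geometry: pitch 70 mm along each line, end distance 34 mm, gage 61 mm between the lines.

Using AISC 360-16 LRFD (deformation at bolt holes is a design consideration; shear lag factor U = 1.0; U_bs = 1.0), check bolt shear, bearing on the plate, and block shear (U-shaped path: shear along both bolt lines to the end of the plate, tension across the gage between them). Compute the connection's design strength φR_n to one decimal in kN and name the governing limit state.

959.2 kN (block shear governs)

Bolt shear: A_b = π(20)²/4 = 314.16 mm². φR_n = 0.75 × 469 × 314.16 × 10 × 1 = 1105.1 kN.
Bearing (10 mm plate, F_u = 450 MPa): end bolts L_c = 34 − 22/2 = 23, R_n = min(1.2×23×10×450, 2.4×20×10×450) = 124.2 kN/bolt; interior L_c = 70 − 22 = 48, R_n = 216 kN/bolt. φR_n = 0.75 × (2×124.2 + 8×216) = 1482.3 kN.
Block shear: shear path 2×[34+4×70] = 2×314 mm, A_gv = 6280, A_nv = 2×(314 − 4.5×24)×10 = 4120 mm²; tension across gage: (61 − 1×24)×10 = 370 mm². R_n = min(0.6×450×4120, 0.6×345×6280) + 1.0×450×370 = min(1112.4, 1300) + 166.5 = 1278.9 kN. φR_n = 0.75 × 1278.9 = 959.2 kN.
Governing: min(1105.1, 1482.3, 959.2) = 959.2 kN → block shear.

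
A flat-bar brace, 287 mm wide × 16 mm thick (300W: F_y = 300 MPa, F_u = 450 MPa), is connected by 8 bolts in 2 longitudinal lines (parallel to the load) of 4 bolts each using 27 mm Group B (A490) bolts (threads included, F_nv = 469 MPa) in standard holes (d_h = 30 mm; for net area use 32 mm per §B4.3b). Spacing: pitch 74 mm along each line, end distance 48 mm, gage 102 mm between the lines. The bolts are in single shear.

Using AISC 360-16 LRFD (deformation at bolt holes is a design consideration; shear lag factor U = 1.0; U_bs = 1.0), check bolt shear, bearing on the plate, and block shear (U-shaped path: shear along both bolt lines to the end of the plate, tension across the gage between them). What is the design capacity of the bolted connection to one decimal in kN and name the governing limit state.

Bolt shear: A_b = π(27)²/4 = 572.56 mm². φR_n = 0.75 × 469 × 572.56 × 8 × 1 = 1611.2 kN.
Bearing (16 mm plate, F_u = 450 MPa): end bolts L_c = 48 − 30/2 = 33, R_n = min(1.2×33×16×450, 2.4×27×16×450) = 285.12 kN/bolt; interior L_c = 74 − 30 = 44, R_n = 380.16 kN/bolt. φR_n = 0.75 × (2×285.12 + 6×380.16) = 2138.4 kN.
Block shear: shear path 2×[48+3×74] = 2×270 mm, A_gv = 8640, A_nv = 2×(270 − 3.5×32)×16 = 5056 mm²; tension across gage: (102 − 1×32)×16 = 1120 mm². R_n = min(0.6×450×5056, 0.6×300×8640) + 1.0×450×1120 = min(1365.1, 1555.2) + 504 = 1869.1 kN. φR_n = 0.75 × 1869.1 = 1401.8 kN.
Governing: min(1611.2, 2138.4, 1401.8) = 1401.8 kN → block shear.

1401.8 kN (block shear governs)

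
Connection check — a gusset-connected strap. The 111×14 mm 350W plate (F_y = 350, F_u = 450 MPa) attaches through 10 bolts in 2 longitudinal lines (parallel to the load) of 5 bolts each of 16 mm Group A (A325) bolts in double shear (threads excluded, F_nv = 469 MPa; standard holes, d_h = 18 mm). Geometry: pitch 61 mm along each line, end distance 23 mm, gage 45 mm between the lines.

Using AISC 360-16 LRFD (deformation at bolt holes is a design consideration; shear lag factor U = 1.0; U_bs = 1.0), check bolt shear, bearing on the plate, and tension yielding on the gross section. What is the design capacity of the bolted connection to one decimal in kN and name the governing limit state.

489.5 kN (gross-section yield governs)

Bolt shear: A_b = π(16)²/4 = 201.06 mm². φR_n = 0.75 × 469 × 201.06 × 10 × 2 = 1414.5 kN.
Bearing (14 mm plate, F_u = 450 MPa): end bolts L_c = 23 − 18/2 = 14, R_n = min(1.2×14×14×450, 2.4×16×14×450) = 105.84 kN/bolt; interior L_c = 61 − 18 = 43, R_n = 241.92 kN/bolt. φR_n = 0.75 × (2×105.84 + 8×241.92) = 1610.3 kN.
Tension yield (gross): A_g = 111×14 = 1554 mm². φR_n = 0.90 × 350 × 1554 = 489.5 kN.
Governing: min(1414.5, 1610.3, 489.5) = 489.5 kN → gross-section yield.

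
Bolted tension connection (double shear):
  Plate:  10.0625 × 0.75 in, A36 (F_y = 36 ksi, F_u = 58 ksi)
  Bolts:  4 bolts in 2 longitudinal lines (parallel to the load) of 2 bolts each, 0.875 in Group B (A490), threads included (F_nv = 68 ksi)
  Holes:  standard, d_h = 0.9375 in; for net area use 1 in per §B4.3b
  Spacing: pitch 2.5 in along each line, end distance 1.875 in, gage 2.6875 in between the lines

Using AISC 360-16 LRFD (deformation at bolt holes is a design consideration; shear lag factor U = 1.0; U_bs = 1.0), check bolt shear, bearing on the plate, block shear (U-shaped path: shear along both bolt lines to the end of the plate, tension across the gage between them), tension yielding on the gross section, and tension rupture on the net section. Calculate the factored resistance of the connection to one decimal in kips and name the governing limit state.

161.4 kips (block shear governs)

Bolt shear: A_b = π(0.875)²/4 = 0.60132 in². φR_n = 0.75 × 68 × 0.60132 × 4 × 2 = 245.3 kips.
Bearing (0.75 in plate, F_u = 58 ksi): end bolts L_c = 1.875 − 0.9375/2 = 1.40625, R_n = min(1.2×1.40625×0.75×58, 2.4×0.875×0.75×58) = 73.406 kips/bolt; interior L_c = 2.5 − 0.9375 = 1.5625, R_n = 81.563 kips/bolt. φR_n = 0.75 × (2×73.406 + 2×81.563) = 232.5 kips.
Block shear: shear path 2×[1.875+1×2.5] = 2×4.375 in, A_gv = 6.5625, A_nv = 2×(4.375 − 1.5×1)×0.75 = 4.3125 in²; tension across gage: (2.6875 − 1×1)×0.75 = 1.2656 in². R_n = min(0.6×58×4.3125, 0.6×36×6.5625) + 1.0×58×1.2656 = min(150.08, 141.75) + 73.405 = 215.16 kips. φR_n = 0.75 × 215.16 = 161.4 kips.
Tension yield (gross): A_g = 10.0625×0.75 = 7.5469 in². φR_n = 0.90 × 36 × 7.5469 = 244.5 kips.
Tension rupture (net): A_n = (10.0625 − 2×1)×0.75 = 6.0469 in² (U = 1.0, A_e = A_n). φR_n = 0.75 × 58 × 6.0469 = 263.0 kips.
Governing: min(245.3, 232.5, 161.4, 244.5, 263.0) = 161.4 kips → block shear.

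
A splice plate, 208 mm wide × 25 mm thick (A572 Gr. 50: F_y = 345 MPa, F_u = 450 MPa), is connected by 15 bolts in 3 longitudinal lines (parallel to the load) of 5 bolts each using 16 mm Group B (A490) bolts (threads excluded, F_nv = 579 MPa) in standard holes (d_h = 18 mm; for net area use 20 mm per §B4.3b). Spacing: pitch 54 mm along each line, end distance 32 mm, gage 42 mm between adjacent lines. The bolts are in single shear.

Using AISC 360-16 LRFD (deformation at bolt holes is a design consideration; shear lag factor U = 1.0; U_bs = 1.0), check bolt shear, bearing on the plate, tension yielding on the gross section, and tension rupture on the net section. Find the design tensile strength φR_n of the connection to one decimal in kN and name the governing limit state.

1248.8 kN (net-section rupture governs)

Bolt shear: A_b = π(16)²/4 = 201.06 mm². φR_n = 0.75 × 579 × 201.06 × 15 × 1 = 1309.7 kN.
Bearing (25 mm plate, F_u = 450 MPa): end bolts L_c = 32 − 18/2 = 23, R_n = min(1.2×23×25×450, 2.4×16×25×450) = 310.5 kN/bolt; interior L_c = 54 − 18 = 36, R_n = 432 kN/bolt. φR_n = 0.75 × (3×310.5 + 12×432) = 4586.6 kN.
Tension yield (gross): A_g = 208×25 = 5200 mm². φR_n = 0.90 × 345 × 5200 = 1614.6 kN.
Tension rupture (net): A_n = (208 − 3×20)×25 = 3700 mm² (U = 1.0, A_e = A_n). φR_n = 0.75 × 450 × 3700 = 1248.8 kN.
Governing: min(1309.7, 4586.6, 1614.6, 1248.8) = 1248.8 kN → net-section rupture.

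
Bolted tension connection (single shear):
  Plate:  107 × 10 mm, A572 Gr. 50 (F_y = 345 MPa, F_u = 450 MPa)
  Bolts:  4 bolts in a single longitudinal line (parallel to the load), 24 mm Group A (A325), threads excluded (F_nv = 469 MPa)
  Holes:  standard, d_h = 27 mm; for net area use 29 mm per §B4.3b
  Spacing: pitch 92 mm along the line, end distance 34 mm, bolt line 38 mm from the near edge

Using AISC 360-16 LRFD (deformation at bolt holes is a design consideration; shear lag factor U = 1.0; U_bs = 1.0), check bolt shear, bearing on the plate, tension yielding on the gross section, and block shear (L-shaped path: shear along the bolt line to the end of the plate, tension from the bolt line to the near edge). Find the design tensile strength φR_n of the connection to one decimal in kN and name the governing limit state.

332.2 kN (gross-section yield governs)

Bolt shear: A_b = π(24)²/4 = 452.39 mm². φR_n = 0.75 × 469 × 452.39 × 4 × 1 = 636.5 kN.
Bearing (10 mm plate, F_u = 450 MPa): end bolts L_c = 34 − 27/2 = 20.5, R_n = min(1.2×20.5×10×450, 2.4×24×10×450) = 110.7 kN/bolt; interior L_c = 92 − 27 = 65, R_n = 259.2 kN/bolt. φR_n = 0.75 × (1×110.7 + 3×259.2) = 666.2 kN.
Tension yield (gross): A_g = 107×10 = 1070 mm². φR_n = 0.90 × 345 × 1070 = 332.2 kN.
Block shear: shear path 1×[34+3×92] = 1×310 mm, A_gv = 3100, A_nv = 1×(310 − 3.5×29)×10 = 2085 mm²; tension to near edge: (38 − 0.5×29)×10 = 235 mm². R_n = min(0.6×450×2085, 0.6×345×3100) + 1.0×450×235 = min(562.95, 641.7) + 105.75 = 668.7 kN. φR_n = 0.75 × 668.7 = 501.5 kN.
Governing: min(636.5, 666.2, 332.2, 501.5) = 332.2 kN → gross-section yield.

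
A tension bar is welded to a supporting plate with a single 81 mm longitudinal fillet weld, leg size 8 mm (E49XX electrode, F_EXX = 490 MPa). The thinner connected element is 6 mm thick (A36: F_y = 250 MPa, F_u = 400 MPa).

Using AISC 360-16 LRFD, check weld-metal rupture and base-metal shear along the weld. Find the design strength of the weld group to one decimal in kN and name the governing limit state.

Weld metal: throat = 0.707×8 = 5.656 mm, L = 81 mm. φR_n = 0.75 × 0.6 × 490 × 5.656 × 81 = 101.0 kN.
Base metal shear (6 mm plate): yield φR_n = 1.0×0.6×250×6×81 = 72.9 kN; rupture φR_n = 0.75×0.6×400×6×81 = 87.5 kN; take 72.9 kN (yield).
Governing: min(101.0, 72.9) = 72.9 kN → base-metal shear.

72.9 kN (base-metal shear governs)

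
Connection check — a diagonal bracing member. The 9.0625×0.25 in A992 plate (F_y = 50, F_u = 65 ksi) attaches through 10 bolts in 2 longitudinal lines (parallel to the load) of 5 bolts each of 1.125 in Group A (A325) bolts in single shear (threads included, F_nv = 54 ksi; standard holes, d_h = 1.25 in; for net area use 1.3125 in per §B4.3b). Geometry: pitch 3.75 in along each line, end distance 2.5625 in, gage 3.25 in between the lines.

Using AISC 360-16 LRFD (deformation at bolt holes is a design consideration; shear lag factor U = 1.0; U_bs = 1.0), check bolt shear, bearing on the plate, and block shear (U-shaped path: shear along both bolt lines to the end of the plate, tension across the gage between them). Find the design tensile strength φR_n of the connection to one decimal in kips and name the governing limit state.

Bolt shear: A_b = π(1.125)²/4 = 0.99402 in². φR_n = 0.75 × 54 × 0.99402 × 10 × 1 = 402.6 kips.
Bearing (0.25 in plate, F_u = 65 ksi): end bolts L_c = 2.5625 − 1.25/2 = 1.9375, R_n = min(1.2×1.9375×0.25×65, 2.4×1.125×0.25×65) = 37.781 kips/bolt; interior L_c = 3.75 − 1.25 = 2.5, R_n = 43.875 kips/bolt. φR_n = 0.75 × (2×37.781 + 8×43.875) = 319.9 kips.
Block shear: shear path 2×[2.5625+4×3.75] = 2×17.5625 in, A_gv = 8.7813, A_nv = 2×(17.5625 − 4.5×1.3125)×0.25 = 5.8281 in²; tension across gage: (3.25 − 1×1.3125)×0.25 = 0.48438 in². R_n = min(0.6×65×5.8281, 0.6×50×8.7813) + 1.0×65×0.48438 = min(227.3, 263.44) + 31.485 = 258.79 kips. φR_n = 0.75 × 258.79 = 194.1 kips.
Governing: min(402.6, 319.9, 194.1) = 194.1 kips → block shear.

194.1 kips (block shear governs)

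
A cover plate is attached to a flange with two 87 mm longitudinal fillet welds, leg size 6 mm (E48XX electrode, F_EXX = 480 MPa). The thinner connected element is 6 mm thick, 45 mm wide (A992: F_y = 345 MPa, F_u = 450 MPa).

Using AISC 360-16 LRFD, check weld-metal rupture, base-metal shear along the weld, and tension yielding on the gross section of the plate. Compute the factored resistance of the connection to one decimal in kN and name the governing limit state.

83.8 kN (gross-section yield governs)

Weld metal: throat = 0.707×6 = 4.242 mm, L = 2×87 = 174 mm. φR_n = 0.75 × 0.6 × 480 × 4.242 × 174 = 159.4 kN.
Base metal shear (6 mm plate): yield φR_n = 1.0×0.6×345×6×174 = 216.1 kN; rupture φR_n = 0.75×0.6×450×6×174 = 211.4 kN; take 211.4 kN (rupture).
Tension yield (gross): A_g = 45×6 = 270 mm². φR_n = 0.90 × 345 × 270 = 83.8 kN.
Governing: min(159.4, 211.4, 83.8) = 83.8 kN → gross-section yield.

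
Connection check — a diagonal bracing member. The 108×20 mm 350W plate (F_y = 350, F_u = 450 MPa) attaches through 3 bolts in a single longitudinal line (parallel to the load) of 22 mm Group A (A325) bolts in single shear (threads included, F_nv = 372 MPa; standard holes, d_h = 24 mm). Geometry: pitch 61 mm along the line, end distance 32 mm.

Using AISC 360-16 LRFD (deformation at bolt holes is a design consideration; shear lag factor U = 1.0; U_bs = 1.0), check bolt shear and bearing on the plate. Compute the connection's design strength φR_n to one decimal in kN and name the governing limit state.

Bolt shear: A_b = π(22)²/4 = 380.13 mm². φR_n = 0.75 × 372 × 380.13 × 3 × 1 = 318.2 kN.
Bearing (20 mm plate, F_u = 450 MPa): end bolts L_c = 32 − 24/2 = 20, R_n = min(1.2×20×20×450, 2.4×22×20×450) = 216 kN/bolt; interior L_c = 61 − 24 = 37, R_n = 399.6 kN/bolt. φR_n = 0.75 × (1×216 + 2×399.6) = 761.4 kN.
Governing: min(318.2, 761.4) = 318.2 kN → bolt shear.

318.2 kN (bolt shear governs)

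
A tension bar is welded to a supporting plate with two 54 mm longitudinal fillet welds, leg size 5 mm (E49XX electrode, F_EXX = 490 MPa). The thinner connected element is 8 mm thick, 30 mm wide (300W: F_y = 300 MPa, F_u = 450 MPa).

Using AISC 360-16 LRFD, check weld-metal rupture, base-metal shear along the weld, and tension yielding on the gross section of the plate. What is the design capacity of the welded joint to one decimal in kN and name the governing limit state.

Weld metal: throat = 0.707×5 = 3.535 mm, L = 2×54 = 108 mm. φR_n = 0.75 × 0.6 × 490 × 3.535 × 108 = 84.2 kN.
Base metal shear (8 mm plate): yield φR_n = 1.0×0.6×300×8×108 = 155.5 kN; rupture φR_n = 0.75×0.6×450×8×108 = 175.0 kN; take 155.5 kN (yield).
Tension yield (gross): A_g = 30×8 = 240 mm². φR_n = 0.90 × 300 × 240 = 64.8 kN.
Governing: min(84.2, 155.5, 64.8) = 64.8 kN → gross-section yield.

64.8 kN (gross-section yield governs)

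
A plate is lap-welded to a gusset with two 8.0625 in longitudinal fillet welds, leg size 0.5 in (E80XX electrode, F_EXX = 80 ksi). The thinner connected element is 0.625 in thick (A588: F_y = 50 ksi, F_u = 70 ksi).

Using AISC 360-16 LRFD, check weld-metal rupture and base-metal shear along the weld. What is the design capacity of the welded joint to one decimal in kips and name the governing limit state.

205.2 kips (weld metal governs)

Weld metal: throat = 0.707×0.5 = 0.3535 in, L = 2×8.0625 = 16.125 in. φR_n = 0.75 × 0.6 × 80 × 0.3535 × 16.125 = 205.2 kips.
Base metal shear (0.625 in plate): yield φR_n = 1.0×0.6×50×0.625×16.125 = 302.3 kips; rupture φR_n = 0.75×0.6×70×0.625×16.125 = 317.5 kips; take 302.3 kips (yield).
Governing: min(205.2, 302.3) = 205.2 kips → weld metal.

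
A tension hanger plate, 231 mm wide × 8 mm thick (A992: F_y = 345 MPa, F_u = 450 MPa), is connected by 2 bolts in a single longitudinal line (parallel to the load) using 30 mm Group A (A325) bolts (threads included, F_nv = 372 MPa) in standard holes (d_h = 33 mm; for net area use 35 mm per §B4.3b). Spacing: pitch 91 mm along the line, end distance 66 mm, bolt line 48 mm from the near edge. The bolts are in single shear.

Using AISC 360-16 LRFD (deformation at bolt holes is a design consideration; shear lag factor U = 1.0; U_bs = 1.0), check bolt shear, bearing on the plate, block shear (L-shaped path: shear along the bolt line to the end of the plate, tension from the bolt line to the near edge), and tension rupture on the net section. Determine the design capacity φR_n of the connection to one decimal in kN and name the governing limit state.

251.6 kN (block shear governs)

Bolt shear: A_b = π(30)²/4 = 706.86 mm². φR_n = 0.75 × 372 × 706.86 × 2 × 1 = 394.4 kN.
Bearing (8 mm plate, F_u = 450 MPa): end bolts L_c = 66 − 33/2 = 49.5, R_n = min(1.2×49.5×8×450, 2.4×30×8×450) = 213.84 kN/bolt; interior L_c = 91 − 33 = 58, R_n = 250.56 kN/bolt. φR_n = 0.75 × (1×213.84 + 1×250.56) = 348.3 kN.
Block shear: shear path 1×[66+1×91] = 1×157 mm, A_gv = 1256, A_nv = 1×(157 − 1.5×35)×8 = 836 mm²; tension to near edge: (48 − 0.5×35)×8 = 244 mm². R_n = min(0.6×450×836, 0.6×345×1256) + 1.0×450×244 = min(225.72, 259.99) + 109.8 = 335.52 kN. φR_n = 0.75 × 335.52 = 251.6 kN.
Tension rupture (net): A_n = (231 − 1×35)×8 = 1568 mm² (U = 1.0, A_e = A_n). φR_n = 0.75 × 450 × 1568 = 529.2 kN.
Governing: min(394.4, 348.3, 251.6, 529.2) = 251.6 kN → block shear.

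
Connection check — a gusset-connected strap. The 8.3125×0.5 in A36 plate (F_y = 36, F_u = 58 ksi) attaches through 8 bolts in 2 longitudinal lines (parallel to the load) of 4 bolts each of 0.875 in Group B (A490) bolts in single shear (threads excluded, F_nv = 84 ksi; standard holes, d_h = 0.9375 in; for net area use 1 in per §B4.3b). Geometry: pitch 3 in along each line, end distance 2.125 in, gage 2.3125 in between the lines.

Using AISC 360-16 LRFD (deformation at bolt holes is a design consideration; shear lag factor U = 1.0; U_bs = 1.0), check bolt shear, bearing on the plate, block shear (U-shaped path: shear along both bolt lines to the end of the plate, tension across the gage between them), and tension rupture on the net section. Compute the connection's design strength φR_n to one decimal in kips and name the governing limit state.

137.3 kips (net-section rupture governs)

Bolt shear: A_b = π(0.875)²/4 = 0.60132 in². φR_n = 0.75 × 84 × 0.60132 × 8 × 1 = 303.1 kips.
Bearing (0.5 in plate, F_u = 58 ksi): end bolts L_c = 2.125 − 0.9375/2 = 1.65625, R_n = min(1.2×1.65625×0.5×58, 2.4×0.875×0.5×58) = 57.638 kips/bolt; interior L_c = 3 − 0.9375 = 2.0625, R_n = 60.9 kips/bolt. φR_n = 0.75 × (2×57.638 + 6×60.9) = 360.5 kips.
Block shear: shear path 2×[2.125+3×3] = 2×11.125 in, A_gv = 11.125, A_nv = 2×(11.125 − 3.5×1)×0.5 = 7.625 in²; tension across gage: (2.3125 − 1×1)×0.5 = 0.65625 in². R_n = min(0.6×58×7.625, 0.6×36×11.125) + 1.0×58×0.65625 = min(265.35, 240.3) + 38.063 = 278.36 kips. φR_n = 0.75 × 278.36 = 208.8 kips.
Tension rupture (net): A_n = (8.3125 − 2×1)×0.5 = 3.1563 in² (U = 1.0, A_e = A_n). φR_n = 0.75 × 58 × 3.1563 = 137.3 kips.
Governing: min(303.1, 360.5, 208.8, 137.3) = 137.3 kips → net-section rupture.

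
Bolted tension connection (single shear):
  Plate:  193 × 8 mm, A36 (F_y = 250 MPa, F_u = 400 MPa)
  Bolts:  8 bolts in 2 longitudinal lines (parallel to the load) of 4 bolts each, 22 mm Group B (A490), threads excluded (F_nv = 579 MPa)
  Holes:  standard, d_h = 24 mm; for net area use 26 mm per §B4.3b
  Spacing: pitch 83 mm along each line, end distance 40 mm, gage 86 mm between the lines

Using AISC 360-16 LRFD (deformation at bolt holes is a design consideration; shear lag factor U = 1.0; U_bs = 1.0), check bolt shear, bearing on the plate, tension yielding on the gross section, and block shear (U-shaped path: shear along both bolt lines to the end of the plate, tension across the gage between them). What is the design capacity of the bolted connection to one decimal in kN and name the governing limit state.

347.4 kN (gross-section yield governs)

Bolt shear: A_b = π(22)²/4 = 380.13 mm². φR_n = 0.75 × 579 × 380.13 × 8 × 1 = 1320.6 kN.
Bearing (8 mm plate, F_u = 400 MPa): end bolts L_c = 40 − 24/2 = 28, R_n = min(1.2×28×8×400, 2.4×22×8×400) = 107.52 kN/bolt; interior L_c = 83 − 24 = 59, R_n = 168.96 kN/bolt. φR_n = 0.75 × (2×107.52 + 6×168.96) = 921.6 kN.
Tension yield (gross): A_g = 193×8 = 1544 mm². φR_n = 0.90 × 250 × 1544 = 347.4 kN.
Block shear: shear path 2×[40+3×83] = 2×289 mm, A_gv = 4624, A_nv = 2×(289 − 3.5×26)×8 = 3168 mm²; tension across gage: (86 − 1×26)×8 = 480 mm². R_n = min(0.6×400×3168, 0.6×250×4624) + 1.0×400×480 = min(760.32, 693.6) + 192 = 885.6 kN. φR_n = 0.75 × 885.6 = 664.2 kN.
Governing: min(1320.6, 921.6, 347.4, 664.2) = 347.4 kN → gross-section yield.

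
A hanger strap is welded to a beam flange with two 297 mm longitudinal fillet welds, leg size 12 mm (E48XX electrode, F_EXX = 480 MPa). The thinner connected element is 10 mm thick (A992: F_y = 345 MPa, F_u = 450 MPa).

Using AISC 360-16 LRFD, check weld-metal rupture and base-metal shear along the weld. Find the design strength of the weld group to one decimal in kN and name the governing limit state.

1088.5 kN (weld metal governs)

Weld metal: throat = 0.707×12 = 8.484 mm, L = 2×297 = 594 mm. φR_n = 0.75 × 0.6 × 480 × 8.484 × 594 = 1088.5 kN.
Base metal shear (10 mm plate): yield φR_n = 1.0×0.6×345×10×594 = 1229.6 kN; rupture φR_n = 0.75×0.6×450×10×594 = 1202.9 kN; take 1202.9 kN (rupture).
Governing: min(1088.5, 1202.9) = 1088.5 kN → weld metal.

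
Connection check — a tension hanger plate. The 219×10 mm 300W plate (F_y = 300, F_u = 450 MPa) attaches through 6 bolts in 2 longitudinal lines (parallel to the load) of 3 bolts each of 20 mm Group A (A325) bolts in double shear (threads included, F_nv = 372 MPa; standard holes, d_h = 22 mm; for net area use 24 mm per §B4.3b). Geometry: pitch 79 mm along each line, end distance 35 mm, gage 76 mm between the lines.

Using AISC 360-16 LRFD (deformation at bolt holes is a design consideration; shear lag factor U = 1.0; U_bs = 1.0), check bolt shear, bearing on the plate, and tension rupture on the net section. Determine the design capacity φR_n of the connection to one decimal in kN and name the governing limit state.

577.1 kN (net-section rupture governs)

Bolt shear: A_b = π(20)²/4 = 314.16 mm². φR_n = 0.75 × 372 × 314.16 × 6 × 2 = 1051.8 kN.
Bearing (10 mm plate, F_u = 450 MPa): end bolts L_c = 35 − 22/2 = 24, R_n = min(1.2×24×10×450, 2.4×20×10×450) = 129.6 kN/bolt; interior L_c = 79 − 22 = 57, R_n = 216 kN/bolt. φR_n = 0.75 × (2×129.6 + 4×216) = 842.4 kN.
Tension rupture (net): A_n = (219 − 2×24)×10 = 1710 mm² (U = 1.0, A_e = A_n). φR_n = 0.75 × 450 × 1710 = 577.1 kN.
Governing: min(1051.8, 842.4, 577.1) = 577.1 kN → net-section rupture.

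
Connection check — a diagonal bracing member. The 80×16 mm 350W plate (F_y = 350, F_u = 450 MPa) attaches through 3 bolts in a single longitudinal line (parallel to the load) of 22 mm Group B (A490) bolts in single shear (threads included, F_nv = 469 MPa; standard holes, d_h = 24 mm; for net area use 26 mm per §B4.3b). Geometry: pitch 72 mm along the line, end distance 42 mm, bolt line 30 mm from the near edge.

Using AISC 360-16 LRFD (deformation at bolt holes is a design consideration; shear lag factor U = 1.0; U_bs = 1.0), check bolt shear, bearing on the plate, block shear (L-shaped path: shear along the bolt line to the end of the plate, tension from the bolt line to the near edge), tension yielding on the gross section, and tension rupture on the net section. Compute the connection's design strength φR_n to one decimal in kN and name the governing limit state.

291.6 kN (net-section rupture governs)

Bolt shear: A_b = π(22)²/4 = 380.13 mm². φR_n = 0.75 × 469 × 380.13 × 3 × 1 = 401.1 kN.
Bearing (16 mm plate, F_u = 450 MPa): end bolts L_c = 42 − 24/2 = 30, R_n = min(1.2×30×16×450, 2.4×22×16×450) = 259.2 kN/bolt; interior L_c = 72 − 24 = 48, R_n = 380.16 kN/bolt. φR_n = 0.75 × (1×259.2 + 2×380.16) = 764.6 kN.
Block shear: shear path 1×[42+2×72] = 1×186 mm, A_gv = 2976, A_nv = 1×(186 − 2.5×26)×16 = 1936 mm²; tension to near edge: (30 − 0.5×26)×16 = 272 mm². R_n = min(0.6×450×1936, 0.6×350×2976) + 1.0×450×272 = min(522.72, 624.96) + 122.4 = 645.12 kN. φR_n = 0.75 × 645.12 = 483.8 kN.
Tension yield (gross): A_g = 80×16 = 1280 mm². φR_n = 0.90 × 350 × 1280 = 403.2 kN.
Tension rupture (net): A_n = (80 − 1×26)×16 = 864 mm² (U = 1.0, A_e = A_n). φR_n = 0.75 × 450 × 864 = 291.6 kN.
Governing: min(401.1, 764.6, 483.8, 403.2, 291.6) = 291.6 kN → net-section rupture.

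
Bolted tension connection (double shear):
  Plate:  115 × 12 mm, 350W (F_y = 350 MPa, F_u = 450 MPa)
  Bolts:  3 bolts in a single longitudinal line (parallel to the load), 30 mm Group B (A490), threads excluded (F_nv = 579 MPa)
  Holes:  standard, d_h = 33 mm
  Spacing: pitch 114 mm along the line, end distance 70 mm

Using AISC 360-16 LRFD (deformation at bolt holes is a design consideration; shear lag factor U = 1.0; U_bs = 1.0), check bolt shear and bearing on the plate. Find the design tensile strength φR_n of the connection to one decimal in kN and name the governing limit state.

Bolt shear: A_b = π(30)²/4 = 706.86 mm². φR_n = 0.75 × 579 × 706.86 × 3 × 2 = 1841.7 kN.
Bearing (12 mm plate, F_u = 450 MPa): end bolts L_c = 70 − 33/2 = 53.5, R_n = min(1.2×53.5×12×450, 2.4×30×12×450) = 346.68 kN/bolt; interior L_c = 114 − 33 = 81, R_n = 388.8 kN/bolt. φR_n = 0.75 × (1×346.68 + 2×388.8) = 843.2 kN.
Governing: min(1841.7, 843.2) = 843.2 kN → bearing.

843.2 kN (bearing governs)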